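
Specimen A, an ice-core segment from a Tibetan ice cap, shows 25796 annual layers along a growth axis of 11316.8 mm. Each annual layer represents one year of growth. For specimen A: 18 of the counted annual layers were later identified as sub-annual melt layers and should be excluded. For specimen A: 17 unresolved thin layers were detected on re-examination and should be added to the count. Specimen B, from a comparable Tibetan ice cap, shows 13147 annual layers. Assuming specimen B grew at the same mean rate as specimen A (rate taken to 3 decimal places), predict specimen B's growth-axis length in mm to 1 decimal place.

Specimen A: correcting the raw count gives 25796 − 18 + 17 = 25795 true annual layers.
A: Extension rate ≈ 11316.8 / 25795 = 0.439 mm/year.
B's length ≈ 0.439 × 13147 = 5771.5 mm.

5771.5 mm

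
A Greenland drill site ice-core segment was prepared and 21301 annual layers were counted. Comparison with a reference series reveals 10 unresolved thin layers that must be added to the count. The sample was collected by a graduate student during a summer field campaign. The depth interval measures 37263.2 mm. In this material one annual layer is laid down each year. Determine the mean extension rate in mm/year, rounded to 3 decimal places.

Adjusted count: 21301 + 10 = 21311 annual layers.
Mean rate = 37263.2 mm / 21311 years ≈ 1.749 mm/year.

1.749 mm/year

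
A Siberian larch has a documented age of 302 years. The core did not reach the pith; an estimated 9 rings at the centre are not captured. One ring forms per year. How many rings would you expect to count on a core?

Expected rings over 302 years: 302.
Less the 9 uncaptured rings: 302 − 9 = 293.

293 rings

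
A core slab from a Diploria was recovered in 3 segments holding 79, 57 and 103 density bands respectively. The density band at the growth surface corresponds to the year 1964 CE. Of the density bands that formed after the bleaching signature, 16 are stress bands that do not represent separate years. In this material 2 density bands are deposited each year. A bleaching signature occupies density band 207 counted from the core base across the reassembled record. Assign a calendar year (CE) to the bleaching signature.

1956 CE

Total density bands = 79 + 57 + 103 = 239.
The bleaching signature sits at density band 207 from the core base, so 239 − 207 = 32 density bands formed after it.
32 − 16 false = 16 true density bands after the bleaching signature.
Dividing by 2 density bands per year: 16 / 2 = 8 years.
1964 − 8 = 1956 CE.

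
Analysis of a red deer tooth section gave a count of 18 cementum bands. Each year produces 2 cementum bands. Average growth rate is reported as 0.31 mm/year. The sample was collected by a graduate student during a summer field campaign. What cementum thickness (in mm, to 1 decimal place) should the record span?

With 2 cementum bands per year, 18 / 2 = 9 years.
9 years at 0.31 mm/year gives 0.31 × 9 = 2.8 mm.

2.8 mm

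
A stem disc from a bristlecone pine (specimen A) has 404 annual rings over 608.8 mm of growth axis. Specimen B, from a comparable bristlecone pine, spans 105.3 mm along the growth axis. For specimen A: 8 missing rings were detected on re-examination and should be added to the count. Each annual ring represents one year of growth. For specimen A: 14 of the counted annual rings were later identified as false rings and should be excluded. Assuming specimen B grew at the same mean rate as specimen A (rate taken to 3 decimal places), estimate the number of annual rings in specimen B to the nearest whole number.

Specimen A: true annual ring count = 404 − 14 + 8 = 398.
A: Extension rate ≈ 608.8 / 398 = 1.530 mm/year.
Specimen B: 105.3 mm / 1.530 mm per year = 68.82 years ≈ 69 annual rings.

69 annual rings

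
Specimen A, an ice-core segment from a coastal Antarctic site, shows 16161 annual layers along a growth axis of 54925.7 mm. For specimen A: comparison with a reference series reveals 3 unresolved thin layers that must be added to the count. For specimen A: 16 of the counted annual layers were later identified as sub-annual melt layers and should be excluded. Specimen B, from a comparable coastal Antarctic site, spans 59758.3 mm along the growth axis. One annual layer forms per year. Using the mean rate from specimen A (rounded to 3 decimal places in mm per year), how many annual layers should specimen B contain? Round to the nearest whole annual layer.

17571 annual layers

Specimen A: correcting the raw count gives 16161 − 16 + 3 = 16148 true annual layers.
A: 54925.7 mm over 16148 years gives 54925.7 / 16148 ≈ 3.401 mm/yr.
For B, 59758.3 / 3.401 = 17570.80 years ≈ 17571 annual layers.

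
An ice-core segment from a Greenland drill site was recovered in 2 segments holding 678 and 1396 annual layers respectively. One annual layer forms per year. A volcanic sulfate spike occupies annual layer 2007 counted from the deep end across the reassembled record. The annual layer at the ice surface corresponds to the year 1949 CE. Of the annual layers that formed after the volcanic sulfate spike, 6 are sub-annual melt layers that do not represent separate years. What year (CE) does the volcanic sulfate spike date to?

1888 CE

Total annual layers = 678 + 1396 = 2074.
Between annual layer 2007 and the ice surface there are 2074 − 2007 = 67 annual layers.
Excluding 6 false annual layers: 67 − 6 = 61.
1949 − 61 = 1888 CE.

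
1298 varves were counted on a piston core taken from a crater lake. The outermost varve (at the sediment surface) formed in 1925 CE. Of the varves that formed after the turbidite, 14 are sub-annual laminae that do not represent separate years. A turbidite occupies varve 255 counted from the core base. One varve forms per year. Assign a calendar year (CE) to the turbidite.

The turbidite sits at varve 255 from the core base, so 1298 − 255 = 1043 varves formed after it.
Excluding 14 false varves: 1043 − 14 = 1029.
Counting back 1029 years from 1925 CE places the turbidite in 1925 − 1029 = 896 CE.

896 CE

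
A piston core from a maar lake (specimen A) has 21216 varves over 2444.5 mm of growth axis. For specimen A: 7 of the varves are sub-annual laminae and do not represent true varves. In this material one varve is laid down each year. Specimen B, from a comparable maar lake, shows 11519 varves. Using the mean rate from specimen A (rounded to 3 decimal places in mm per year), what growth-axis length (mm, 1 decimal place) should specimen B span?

Specimen A: correcting the raw count gives 21216 − 7 = 21209 true varves.
A: Mean rate = 2444.5 mm / 21209 years ≈ 0.115 mm per year.
B's length ≈ 0.115 × 11519 = 1324.7 mm.

1324.7 mm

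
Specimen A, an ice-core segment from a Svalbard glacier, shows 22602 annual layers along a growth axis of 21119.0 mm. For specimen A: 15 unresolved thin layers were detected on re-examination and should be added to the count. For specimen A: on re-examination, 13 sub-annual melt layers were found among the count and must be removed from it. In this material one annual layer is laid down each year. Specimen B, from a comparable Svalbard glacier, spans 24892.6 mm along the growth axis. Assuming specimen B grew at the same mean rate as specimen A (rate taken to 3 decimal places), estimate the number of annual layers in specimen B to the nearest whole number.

Specimen A: after corrections the count is 22602 − 13 + 15 = 22604 annual layers.
A: Mean rate = 21119.0 mm / 22604 years ≈ 0.934 mm/yr.
B spans 24892.6 / 0.934 = 26651.61 years ≈ 26652 annual layers.

26652 annual layers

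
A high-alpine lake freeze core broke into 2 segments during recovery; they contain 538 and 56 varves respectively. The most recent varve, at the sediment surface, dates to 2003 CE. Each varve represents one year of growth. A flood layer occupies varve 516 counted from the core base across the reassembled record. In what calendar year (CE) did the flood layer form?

Total varves = 538 + 56 = 594.
594 − 516 = 78 varves lie beyond the flood layer toward the sediment surface.
2003 − 78 = 1925 CE.

1925 CE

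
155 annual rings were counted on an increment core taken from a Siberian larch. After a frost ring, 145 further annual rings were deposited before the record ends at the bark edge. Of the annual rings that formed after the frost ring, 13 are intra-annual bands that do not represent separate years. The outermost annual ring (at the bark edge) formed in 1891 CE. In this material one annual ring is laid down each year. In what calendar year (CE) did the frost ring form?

1759 CE

There are 145 annual rings younger than the frost ring.
Excluding 13 false annual rings: 145 − 13 = 132.
1891 − 132 = 1759 CE.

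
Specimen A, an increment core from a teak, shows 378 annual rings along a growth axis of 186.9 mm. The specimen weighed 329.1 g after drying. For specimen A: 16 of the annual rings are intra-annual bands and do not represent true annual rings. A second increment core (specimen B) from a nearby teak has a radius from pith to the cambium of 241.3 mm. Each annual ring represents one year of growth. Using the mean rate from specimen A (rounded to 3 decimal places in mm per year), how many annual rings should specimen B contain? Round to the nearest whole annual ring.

468 annual rings

Specimen A: true annual ring count = 378 − 16 = 362.
A: Extension rate ≈ 186.9 / 362 = 0.516 mm/year.
For B, 241.3 / 0.516 = 467.64 years ≈ 468 annual rings.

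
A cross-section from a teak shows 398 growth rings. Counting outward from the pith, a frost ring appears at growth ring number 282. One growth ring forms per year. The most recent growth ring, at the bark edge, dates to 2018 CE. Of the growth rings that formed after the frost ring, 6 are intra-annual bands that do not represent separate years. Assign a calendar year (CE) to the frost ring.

1908 CE

Between growth ring 282 and the bark edge there are 398 − 282 = 116 growth rings.
Removing the 6 false growth rings leaves 116 − 6 = 110 true growth rings beyond the frost ring.
2018 − 110 = 1908 CE.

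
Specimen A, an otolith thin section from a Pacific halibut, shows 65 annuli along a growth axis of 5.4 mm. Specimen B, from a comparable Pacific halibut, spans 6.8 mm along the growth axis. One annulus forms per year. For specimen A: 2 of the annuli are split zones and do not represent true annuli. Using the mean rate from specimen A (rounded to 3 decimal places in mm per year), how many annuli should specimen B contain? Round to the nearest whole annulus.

Specimen A: adjusted count: 65 − 2 = 63 annuli.
A: Extension rate ≈ 5.4 / 63 = 0.086 mm/year.
B spans 6.8 / 0.086 = 79.07 years ≈ 79 annuli.

79 annuli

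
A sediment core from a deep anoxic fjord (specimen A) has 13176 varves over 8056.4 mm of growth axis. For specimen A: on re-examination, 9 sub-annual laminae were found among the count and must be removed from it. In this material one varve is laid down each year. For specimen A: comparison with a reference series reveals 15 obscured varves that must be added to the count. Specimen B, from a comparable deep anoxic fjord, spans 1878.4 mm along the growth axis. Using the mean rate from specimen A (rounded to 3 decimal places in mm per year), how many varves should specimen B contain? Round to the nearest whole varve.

3074 varves

Specimen A: true varve count = 13176 − 9 + 15 = 13182.
A: Extension rate ≈ 8056.4 / 13182 = 0.611 mm/yr.
For B, 1878.4 / 0.611 = 3074.30 years ≈ 3074 varves.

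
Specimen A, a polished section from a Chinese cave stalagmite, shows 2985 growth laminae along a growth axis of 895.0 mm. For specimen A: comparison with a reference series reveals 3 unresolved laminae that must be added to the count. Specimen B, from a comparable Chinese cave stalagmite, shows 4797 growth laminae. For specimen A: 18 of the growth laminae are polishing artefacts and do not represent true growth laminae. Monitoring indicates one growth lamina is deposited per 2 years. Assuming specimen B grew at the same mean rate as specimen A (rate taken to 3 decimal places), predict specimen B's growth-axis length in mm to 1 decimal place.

1448.7 mm

Specimen A: after corrections the count is 2985 − 18 + 3 = 2970 growth laminae.
Specimen A: 2970 growth laminae at 2 years each span 2970 × 2 = 5940 years.
A: 895.0 mm over 5940 years gives 895.0 / 5940 ≈ 0.151 mm/yr.
Specimen B: 4797 growth laminae at 2 years each span 4797 × 2 = 9594 years. B's length ≈ 0.151 × 9594 = 1448.7 mm.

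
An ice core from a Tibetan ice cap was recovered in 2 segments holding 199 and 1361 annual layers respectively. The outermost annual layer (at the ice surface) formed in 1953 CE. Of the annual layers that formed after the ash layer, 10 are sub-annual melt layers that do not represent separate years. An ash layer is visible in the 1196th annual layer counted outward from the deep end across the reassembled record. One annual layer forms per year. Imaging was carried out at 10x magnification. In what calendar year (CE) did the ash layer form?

1599 CE

Total annual layers = 199 + 1361 = 1560.
1560 − 1196 = 364 annual layers lie beyond the ash layer toward the ice surface.
364 − 10 false = 354 true annual layers after the ash layer.
Counting back 354 years from 1953 CE places the ash layer in 1953 − 354 = 1599 CE.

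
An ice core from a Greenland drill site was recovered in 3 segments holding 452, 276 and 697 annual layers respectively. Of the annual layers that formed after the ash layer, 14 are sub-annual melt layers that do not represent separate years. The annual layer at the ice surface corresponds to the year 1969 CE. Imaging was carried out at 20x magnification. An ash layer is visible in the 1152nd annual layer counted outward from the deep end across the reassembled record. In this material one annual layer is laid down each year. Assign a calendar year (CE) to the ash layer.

Total annual layers = 452 + 276 + 697 = 1425.
Between annual layer 1152 and the ice surface there are 1425 − 1152 = 273 annual layers.
Excluding 14 false annual layers: 273 − 14 = 259.
Counting back 259 years from 1969 CE places the ash layer in 1969 − 259 = 1710 CE.

1710 CE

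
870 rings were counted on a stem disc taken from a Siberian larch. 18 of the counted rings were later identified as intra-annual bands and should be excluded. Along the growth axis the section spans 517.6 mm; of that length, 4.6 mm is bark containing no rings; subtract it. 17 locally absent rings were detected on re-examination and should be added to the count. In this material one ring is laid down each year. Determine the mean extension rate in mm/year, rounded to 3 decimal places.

Adjusted count: 870 − 18 + 17 = 869 rings.
Net length = 517.6 − 4.6 = 513.0 mm.
Mean rate = 513.0 mm / 869 years ≈ 0.590 mm/year.

0.590 mm/year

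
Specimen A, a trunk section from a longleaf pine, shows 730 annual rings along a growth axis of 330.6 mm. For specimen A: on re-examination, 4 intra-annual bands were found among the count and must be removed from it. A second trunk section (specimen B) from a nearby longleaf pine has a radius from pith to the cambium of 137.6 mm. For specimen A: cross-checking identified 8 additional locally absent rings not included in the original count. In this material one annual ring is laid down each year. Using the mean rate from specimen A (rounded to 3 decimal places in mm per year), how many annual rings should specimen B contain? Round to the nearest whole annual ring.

306 annual rings

Specimen A: adjusted count: 730 − 4 + 8 = 734 annual rings.
A: 330.6 mm over 734 years gives 330.6 / 734 ≈ 0.450 mm per year.
B spans 137.6 / 0.450 = 305.78 years ≈ 306 annual rings.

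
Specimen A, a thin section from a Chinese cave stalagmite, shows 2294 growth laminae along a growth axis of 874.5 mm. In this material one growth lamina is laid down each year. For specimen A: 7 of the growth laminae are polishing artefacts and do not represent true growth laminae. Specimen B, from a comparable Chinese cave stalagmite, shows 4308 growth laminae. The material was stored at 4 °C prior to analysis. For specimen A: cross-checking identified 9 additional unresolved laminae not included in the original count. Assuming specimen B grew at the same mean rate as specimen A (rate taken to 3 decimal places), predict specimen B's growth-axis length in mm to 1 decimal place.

1641.3 mm

Specimen A: after corrections the count is 2294 − 7 + 9 = 2296 growth laminae.
A: Extension rate ≈ 874.5 / 2296 = 0.381 mm/yr.
Length of B = 0.381 × 4308 = 1641.3 mm.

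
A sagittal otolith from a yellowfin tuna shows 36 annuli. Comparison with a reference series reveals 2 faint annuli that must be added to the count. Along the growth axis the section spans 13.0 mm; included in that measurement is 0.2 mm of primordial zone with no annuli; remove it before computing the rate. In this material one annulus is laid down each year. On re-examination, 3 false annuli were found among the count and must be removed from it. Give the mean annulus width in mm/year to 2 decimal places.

Correcting the raw count gives 36 − 3 + 2 = 35 true annuli.
Removing the 0.2 mm offcut leaves 13.0 − 0.2 = 12.8 mm.
12.8 mm over 35 years gives 12.8 / 35 ≈ 0.37 mm/year.

0.37 mm/year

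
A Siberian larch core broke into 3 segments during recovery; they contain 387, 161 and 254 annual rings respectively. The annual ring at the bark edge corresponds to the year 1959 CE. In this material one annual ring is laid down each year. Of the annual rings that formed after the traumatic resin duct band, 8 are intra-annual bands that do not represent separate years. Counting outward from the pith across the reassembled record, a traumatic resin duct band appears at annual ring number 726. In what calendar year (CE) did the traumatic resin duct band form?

Total annual rings = 387 + 161 + 254 = 802.
802 − 726 = 76 annual rings lie beyond the traumatic resin duct band toward the bark edge.
Excluding 8 false annual rings: 76 − 8 = 68.
1959 − 68 = 1891 CE.

1891 CE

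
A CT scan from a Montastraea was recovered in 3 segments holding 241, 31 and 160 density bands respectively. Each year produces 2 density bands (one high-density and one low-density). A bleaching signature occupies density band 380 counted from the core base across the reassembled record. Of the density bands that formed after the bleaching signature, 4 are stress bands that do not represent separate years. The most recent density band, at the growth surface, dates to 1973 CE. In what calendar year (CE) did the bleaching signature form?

Total density bands = 241 + 31 + 160 = 432.
The bleaching signature sits at density band 380 from the core base, so 432 − 380 = 52 density bands formed after it.
52 − 4 false = 48 true density bands after the bleaching signature.
With 2 density bands per year, 48 / 2 = 24 years.
1973 − 24 = 1949 CE.

1949 CE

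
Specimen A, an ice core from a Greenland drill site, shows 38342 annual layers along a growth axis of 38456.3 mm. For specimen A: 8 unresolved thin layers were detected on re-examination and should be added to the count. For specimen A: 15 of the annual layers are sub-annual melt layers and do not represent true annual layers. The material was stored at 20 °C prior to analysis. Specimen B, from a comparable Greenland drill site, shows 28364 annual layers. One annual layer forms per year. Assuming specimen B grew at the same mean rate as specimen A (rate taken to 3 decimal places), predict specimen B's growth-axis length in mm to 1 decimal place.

Specimen A: adjusted count: 38342 − 15 + 8 = 38335 annual layers.
A: 38456.3 mm over 38335 years gives 38456.3 / 38335 ≈ 1.003 mm per year.
Length of B = 1.003 × 28364 = 28449.1 mm.

28449.1 mm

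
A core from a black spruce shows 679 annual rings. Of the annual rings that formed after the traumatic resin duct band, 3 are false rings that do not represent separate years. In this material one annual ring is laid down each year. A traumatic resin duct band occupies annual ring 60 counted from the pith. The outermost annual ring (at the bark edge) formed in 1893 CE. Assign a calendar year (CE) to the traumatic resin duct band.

1277 CE

Between annual ring 60 and the bark edge there are 679 − 60 = 619 annual rings.
Excluding 3 false annual rings: 619 − 3 = 616.
Counting back 616 years from 1893 CE places the traumatic resin duct band in 1893 − 616 = 1277 CE.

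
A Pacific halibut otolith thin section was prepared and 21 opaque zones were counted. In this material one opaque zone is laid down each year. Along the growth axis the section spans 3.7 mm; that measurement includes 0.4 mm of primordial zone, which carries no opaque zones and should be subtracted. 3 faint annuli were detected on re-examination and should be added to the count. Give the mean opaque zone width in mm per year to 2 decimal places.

0.14 mm per year

Adjusted count: 21 + 3 = 24 opaque zones.
The growth record spans 3.7 − 0.4 = 3.3 mm.
Extension rate ≈ 3.3 / 24 = 0.14 mm per year.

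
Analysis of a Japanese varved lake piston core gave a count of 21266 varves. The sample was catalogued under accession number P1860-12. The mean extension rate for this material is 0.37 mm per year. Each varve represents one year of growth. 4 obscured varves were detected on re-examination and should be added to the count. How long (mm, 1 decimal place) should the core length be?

7869.9 mm

Adjusted count: 21266 + 4 = 21270 varves.
21270 years at 0.37 mm/year gives 0.37 × 21270 = 7869.9 mm.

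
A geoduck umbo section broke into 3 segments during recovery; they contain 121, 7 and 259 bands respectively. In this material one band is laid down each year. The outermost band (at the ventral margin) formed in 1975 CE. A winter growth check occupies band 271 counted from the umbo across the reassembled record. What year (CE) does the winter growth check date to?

1859 CE

Total bands = 121 + 7 + 259 = 387.
387 − 271 = 116 bands lie beyond the winter growth check toward the ventral margin.
The band at the ventral margin is 1975 CE, so the winter growth check dates to 1975 − 116 = 1859 CE.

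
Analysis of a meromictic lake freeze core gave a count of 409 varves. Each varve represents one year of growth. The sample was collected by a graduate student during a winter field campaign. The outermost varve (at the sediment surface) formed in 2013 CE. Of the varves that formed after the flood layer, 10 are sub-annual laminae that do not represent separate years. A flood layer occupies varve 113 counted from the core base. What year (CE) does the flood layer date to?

1727 CE

409 − 113 = 296 varves lie beyond the flood layer toward the sediment surface.
Removing the 10 false varves leaves 296 − 10 = 286 true varves beyond the flood layer.
2013 − 286 = 1727 CE.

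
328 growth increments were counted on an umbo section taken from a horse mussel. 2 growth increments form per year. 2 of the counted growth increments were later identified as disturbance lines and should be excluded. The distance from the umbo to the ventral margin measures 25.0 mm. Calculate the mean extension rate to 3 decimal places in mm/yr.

Adjusted count: 328 − 2 = 326 growth increments.
With 2 growth increments per year, 326 / 2 = 163 years.
Extension rate ≈ 25.0 / 163 = 0.153 mm/yr.

0.153 mm/yr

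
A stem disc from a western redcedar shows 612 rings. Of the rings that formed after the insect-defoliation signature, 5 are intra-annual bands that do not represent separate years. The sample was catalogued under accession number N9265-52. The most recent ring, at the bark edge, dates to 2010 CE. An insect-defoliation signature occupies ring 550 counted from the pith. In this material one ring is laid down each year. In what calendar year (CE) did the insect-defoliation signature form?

1953 CE

612 − 550 = 62 rings lie beyond the insect-defoliation signature toward the bark edge.
Removing the 5 false rings leaves 62 − 5 = 57 true rings beyond the insect-defoliation signature.
The ring at the bark edge is 2010 CE, so the insect-defoliation signature dates to 2010 − 57 = 1953 CE.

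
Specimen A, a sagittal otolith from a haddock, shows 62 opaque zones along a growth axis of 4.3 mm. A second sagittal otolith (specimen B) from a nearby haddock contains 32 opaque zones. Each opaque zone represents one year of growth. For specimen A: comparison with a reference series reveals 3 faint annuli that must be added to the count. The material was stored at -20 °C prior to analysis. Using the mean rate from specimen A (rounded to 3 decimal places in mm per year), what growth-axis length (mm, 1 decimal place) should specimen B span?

Specimen A: after corrections the count is 62 + 3 = 65 opaque zones.
A: Mean rate = 4.3 mm / 65 years ≈ 0.066 mm per year.
B's length ≈ 0.066 × 32 = 2.1 mm.

2.1 mm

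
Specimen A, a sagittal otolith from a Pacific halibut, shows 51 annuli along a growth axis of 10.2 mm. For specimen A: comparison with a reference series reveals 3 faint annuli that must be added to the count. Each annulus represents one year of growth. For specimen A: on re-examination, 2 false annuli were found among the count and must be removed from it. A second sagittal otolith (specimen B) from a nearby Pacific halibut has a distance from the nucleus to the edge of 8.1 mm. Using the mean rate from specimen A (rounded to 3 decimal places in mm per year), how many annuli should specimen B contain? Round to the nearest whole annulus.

41 annuli

Specimen A: after corrections the count is 51 − 2 + 3 = 52 annuli.
A: Mean rate = 10.2 mm / 52 years ≈ 0.196 mm per year.
For B, 8.1 / 0.196 = 41.33 years ≈ 41 annuli.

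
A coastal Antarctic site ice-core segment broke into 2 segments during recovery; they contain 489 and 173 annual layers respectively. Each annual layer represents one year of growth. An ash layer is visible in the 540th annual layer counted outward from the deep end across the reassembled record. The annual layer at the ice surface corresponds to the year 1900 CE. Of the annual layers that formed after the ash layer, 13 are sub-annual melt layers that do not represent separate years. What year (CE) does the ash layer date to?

Total annual layers = 489 + 173 = 662.
The ash layer sits at annual layer 540 from the deep end, so 662 − 540 = 122 annual layers formed after it.
Removing the 13 false annual layers leaves 122 − 13 = 109 true annual layers beyond the ash layer.
Counting back 109 years from 1900 CE places the ash layer in 1900 − 109 = 1791 CE.

1791 CE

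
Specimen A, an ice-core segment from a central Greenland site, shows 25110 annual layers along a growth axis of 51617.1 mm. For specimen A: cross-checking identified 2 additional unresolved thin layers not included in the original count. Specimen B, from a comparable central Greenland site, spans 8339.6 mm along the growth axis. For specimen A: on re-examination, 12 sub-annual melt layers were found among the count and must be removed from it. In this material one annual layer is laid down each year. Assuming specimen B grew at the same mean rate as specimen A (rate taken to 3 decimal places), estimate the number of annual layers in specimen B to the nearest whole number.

4056 annual layers

Specimen A: correcting the raw count gives 25110 − 12 + 2 = 25100 true annual layers.
A: Mean rate = 51617.1 mm / 25100 years ≈ 2.056 mm/year.
Specimen B: 8339.6 mm / 2.056 mm per year = 4056.23 years ≈ 4056 annual layers.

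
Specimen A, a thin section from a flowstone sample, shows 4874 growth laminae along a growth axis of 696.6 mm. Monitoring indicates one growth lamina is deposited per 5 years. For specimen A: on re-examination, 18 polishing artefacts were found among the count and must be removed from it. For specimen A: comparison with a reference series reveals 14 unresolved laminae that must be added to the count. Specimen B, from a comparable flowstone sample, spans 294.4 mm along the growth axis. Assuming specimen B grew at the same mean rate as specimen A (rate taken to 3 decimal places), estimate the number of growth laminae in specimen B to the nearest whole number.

2030 growth laminae

Specimen A: adjusted count: 4874 − 18 + 14 = 4870 growth laminae.
Specimen A: 4870 growth laminae at 5 years each span 4870 × 5 = 24350 years.
A: Mean rate = 696.6 mm / 24350 years ≈ 0.029 mm/year.
Specimen B: 294.4 mm / 0.029 mm per year = 10151.72 years; at 5 years per growth lamina that is 10151.72 / 5 ≈ 2030 growth laminae.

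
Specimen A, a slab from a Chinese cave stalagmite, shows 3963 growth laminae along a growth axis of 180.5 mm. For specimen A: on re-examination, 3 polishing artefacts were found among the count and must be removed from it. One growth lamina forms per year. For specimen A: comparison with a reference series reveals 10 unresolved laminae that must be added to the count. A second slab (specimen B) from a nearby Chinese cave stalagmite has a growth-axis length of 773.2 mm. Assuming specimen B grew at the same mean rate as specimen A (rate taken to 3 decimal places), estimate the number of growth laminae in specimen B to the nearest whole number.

17182 growth laminae

Specimen A: adjusted count: 3963 − 3 + 10 = 3970 growth laminae.
A: Extension rate ≈ 180.5 / 3970 = 0.045 mm/yr.
Specimen B: 773.2 mm / 0.045 mm per year = 17182.22 years ≈ 17182 growth laminae.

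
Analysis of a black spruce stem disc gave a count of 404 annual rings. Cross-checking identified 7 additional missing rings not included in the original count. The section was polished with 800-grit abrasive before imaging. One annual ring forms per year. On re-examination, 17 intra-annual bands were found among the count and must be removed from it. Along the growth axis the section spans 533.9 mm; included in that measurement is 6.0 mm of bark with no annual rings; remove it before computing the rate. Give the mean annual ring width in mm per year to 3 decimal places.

1.340 mm per year

Adjusted count: 404 − 17 + 7 = 394 annual rings.
Removing the 6.0 mm offcut leaves 533.9 − 6.0 = 527.9 mm.
Mean rate = 527.9 mm / 394 years ≈ 1.340 mm per year.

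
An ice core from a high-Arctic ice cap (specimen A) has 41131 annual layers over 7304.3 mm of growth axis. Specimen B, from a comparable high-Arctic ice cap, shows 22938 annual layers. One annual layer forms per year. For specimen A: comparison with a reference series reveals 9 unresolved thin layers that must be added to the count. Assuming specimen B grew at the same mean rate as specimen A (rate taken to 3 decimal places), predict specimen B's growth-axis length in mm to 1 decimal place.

Specimen A: adjusted count: 41131 + 9 = 41140 annual layers.
A: Mean rate = 7304.3 mm / 41140 years ≈ 0.178 mm per year.
For B, 0.178 mm/year × 22938 years = 4083.0 mm.

4083.0 mm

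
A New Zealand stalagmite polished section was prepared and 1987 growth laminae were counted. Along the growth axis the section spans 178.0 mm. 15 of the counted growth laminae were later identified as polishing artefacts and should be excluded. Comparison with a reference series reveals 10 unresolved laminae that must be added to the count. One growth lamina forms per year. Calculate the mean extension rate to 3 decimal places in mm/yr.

0.090 mm/yr

Adjusted count: 1987 − 15 + 10 = 1982 growth laminae.
Extension rate ≈ 178.0 / 1982 = 0.090 mm/yr.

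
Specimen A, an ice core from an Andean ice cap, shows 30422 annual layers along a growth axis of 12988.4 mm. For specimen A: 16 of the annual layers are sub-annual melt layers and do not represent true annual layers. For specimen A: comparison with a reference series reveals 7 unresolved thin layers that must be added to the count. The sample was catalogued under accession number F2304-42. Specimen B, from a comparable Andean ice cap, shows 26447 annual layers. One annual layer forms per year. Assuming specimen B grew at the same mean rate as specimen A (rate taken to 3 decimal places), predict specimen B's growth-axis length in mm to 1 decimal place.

Specimen A: adjusted count: 30422 − 16 + 7 = 30413 annual layers.
A: Extension rate ≈ 12988.4 / 30413 = 0.427 mm per year.
B's length ≈ 0.427 × 26447 = 11292.9 mm.

11292.9 mm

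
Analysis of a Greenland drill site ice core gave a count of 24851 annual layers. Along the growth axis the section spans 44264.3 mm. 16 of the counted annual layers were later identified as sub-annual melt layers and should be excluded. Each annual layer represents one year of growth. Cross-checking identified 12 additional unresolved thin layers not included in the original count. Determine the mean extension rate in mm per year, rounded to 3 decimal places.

Adjusted count: 24851 − 16 + 12 = 24847 annual layers.
44264.3 mm over 24847 years gives 44264.3 / 24847 ≈ 1.781 mm per year.

1.781 mm per year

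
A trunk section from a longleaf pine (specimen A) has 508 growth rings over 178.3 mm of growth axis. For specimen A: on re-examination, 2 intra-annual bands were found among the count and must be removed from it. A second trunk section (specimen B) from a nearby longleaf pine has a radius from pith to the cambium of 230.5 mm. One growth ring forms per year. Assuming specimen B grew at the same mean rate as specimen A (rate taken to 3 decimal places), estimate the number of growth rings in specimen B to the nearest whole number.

655 growth rings

Specimen A: adjusted count: 508 − 2 = 506 growth rings.
A: 178.3 mm over 506 years gives 178.3 / 506 ≈ 0.352 mm/yr.
For B, 230.5 / 0.352 = 654.83 years ≈ 655 growth rings.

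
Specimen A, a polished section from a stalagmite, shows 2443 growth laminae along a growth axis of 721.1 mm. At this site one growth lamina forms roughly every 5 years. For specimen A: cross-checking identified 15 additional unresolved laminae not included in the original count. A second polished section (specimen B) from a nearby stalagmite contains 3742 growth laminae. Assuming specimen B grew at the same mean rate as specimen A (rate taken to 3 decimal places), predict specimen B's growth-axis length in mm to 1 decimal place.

Specimen A: adjusted count: 2443 + 15 = 2458 growth laminae.
Specimen A: 2458 growth laminae at 5 years each span 2458 × 5 = 12290 years.
A: Extension rate ≈ 721.1 / 12290 = 0.059 mm per year.
Specimen B: multiplying by 5 years per growth lamina: 3742 × 5 = 18710 years. For B, 0.059 mm/year × 18710 years = 1103.9 mm.

1103.9 mm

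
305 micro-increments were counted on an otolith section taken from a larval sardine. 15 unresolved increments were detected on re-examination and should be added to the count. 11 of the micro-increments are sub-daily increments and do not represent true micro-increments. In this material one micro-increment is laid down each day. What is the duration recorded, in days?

Correcting the raw count gives 305 − 11 + 15 = 309 true micro-increments.
One micro-increment per day makes the duration 309 days.

309 days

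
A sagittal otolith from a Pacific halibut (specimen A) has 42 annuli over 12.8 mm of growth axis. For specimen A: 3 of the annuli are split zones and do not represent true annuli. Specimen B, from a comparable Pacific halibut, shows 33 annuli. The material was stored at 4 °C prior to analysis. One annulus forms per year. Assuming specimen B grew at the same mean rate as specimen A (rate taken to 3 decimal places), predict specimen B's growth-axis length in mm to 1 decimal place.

10.8 mm

Specimen A: adjusted count: 42 − 3 = 39 annuli.
A: Extension rate ≈ 12.8 / 39 = 0.328 mm/year.
For B, 0.328 mm/year × 33 years = 10.8 mm.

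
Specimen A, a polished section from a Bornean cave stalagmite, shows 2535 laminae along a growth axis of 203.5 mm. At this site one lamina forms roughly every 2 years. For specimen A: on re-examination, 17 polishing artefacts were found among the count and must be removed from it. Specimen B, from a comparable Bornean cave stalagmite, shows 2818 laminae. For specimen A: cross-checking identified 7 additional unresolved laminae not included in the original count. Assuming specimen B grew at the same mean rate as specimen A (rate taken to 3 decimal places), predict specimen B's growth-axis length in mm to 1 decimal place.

225.4 mm

Specimen A: adjusted count: 2535 − 17 + 7 = 2525 laminae.
Specimen A: 2525 laminae at 2 years each span 2525 × 2 = 5050 years.
A: Extension rate ≈ 203.5 / 5050 = 0.040 mm/yr.
Specimen B: at 2 years per lamina, 2818 × 2 = 5636 years. Length of B = 0.040 × 5636 = 225.4 mm.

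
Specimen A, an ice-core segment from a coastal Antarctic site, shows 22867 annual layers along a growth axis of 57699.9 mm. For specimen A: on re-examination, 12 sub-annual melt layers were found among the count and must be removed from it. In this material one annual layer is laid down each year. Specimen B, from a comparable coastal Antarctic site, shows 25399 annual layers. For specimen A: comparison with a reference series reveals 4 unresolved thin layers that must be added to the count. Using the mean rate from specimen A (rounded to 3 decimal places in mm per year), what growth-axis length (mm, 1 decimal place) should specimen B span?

Specimen A: adjusted count: 22867 − 12 + 4 = 22859 annual layers.
A: 57699.9 mm over 22859 years gives 57699.9 / 22859 ≈ 2.524 mm/year.
B's length ≈ 2.524 × 25399 = 64107.1 mm.

64107.1 mm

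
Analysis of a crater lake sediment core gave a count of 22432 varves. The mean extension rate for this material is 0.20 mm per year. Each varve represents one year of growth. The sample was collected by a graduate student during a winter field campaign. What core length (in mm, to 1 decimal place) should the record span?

4486.4 mm

22432 years of growth are recorded.
Length ≈ 0.20 × 22432 = 4486.4 mm.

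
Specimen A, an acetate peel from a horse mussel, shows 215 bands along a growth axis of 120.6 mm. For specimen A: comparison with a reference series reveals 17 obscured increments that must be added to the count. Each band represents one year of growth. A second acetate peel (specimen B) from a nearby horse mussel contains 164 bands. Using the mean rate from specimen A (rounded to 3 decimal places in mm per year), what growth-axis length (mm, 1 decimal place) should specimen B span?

85.3 mm

Specimen A: true band count = 215 + 17 = 232.
A: 120.6 mm over 232 years gives 120.6 / 232 ≈ 0.520 mm/year.
For B, 0.520 mm/year × 164 years = 85.3 mm.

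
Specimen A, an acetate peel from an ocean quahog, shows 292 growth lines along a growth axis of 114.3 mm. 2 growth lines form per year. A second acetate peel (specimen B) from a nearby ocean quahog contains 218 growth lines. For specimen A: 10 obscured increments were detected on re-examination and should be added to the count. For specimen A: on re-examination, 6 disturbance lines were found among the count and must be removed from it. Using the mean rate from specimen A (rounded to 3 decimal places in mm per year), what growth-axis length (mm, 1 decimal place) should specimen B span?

Specimen A: true growth line count = 292 − 6 + 10 = 296.
Specimen A: with 2 growth lines per year, 296 / 2 = 148 years.
A: Extension rate ≈ 114.3 / 148 = 0.772 mm/yr.
Specimen B: dividing by 2 growth lines per year: 218 / 2 = 109 years. For B, 0.772 mm/year × 109 years = 84.1 mm.

84.1 mm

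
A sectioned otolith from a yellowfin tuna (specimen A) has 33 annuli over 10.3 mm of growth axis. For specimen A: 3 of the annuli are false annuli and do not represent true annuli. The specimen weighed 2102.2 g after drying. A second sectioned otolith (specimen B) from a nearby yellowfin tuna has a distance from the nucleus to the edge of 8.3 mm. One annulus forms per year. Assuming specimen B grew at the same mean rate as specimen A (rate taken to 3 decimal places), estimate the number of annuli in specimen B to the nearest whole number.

24 annuli

Specimen A: true annulus count = 33 − 3 = 30.
A: Mean rate = 10.3 mm / 30 years ≈ 0.343 mm per year.
For B, 8.3 / 0.343 = 24.20 years ≈ 24 annuli.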